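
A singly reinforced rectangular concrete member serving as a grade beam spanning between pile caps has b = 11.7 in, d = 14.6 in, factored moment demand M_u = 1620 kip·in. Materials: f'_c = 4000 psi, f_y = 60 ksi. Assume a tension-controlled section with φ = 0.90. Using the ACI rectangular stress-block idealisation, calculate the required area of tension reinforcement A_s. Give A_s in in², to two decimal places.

M_n = M_u/φ = 1620/0.90 = 1800 kip·in.
From M_n = 0.85 f'_c a b (d − a/2):
a = d − √(d² − 2M_n/(0.85 f'_c b)) = 14.6 − √(14.6² − 2 × 1800/(0.85 × 4 × 11.7)) = 3.525 in.
A_s = 0.85 f'_c a b / f_y = 0.85 × 4 × 3.525 × 11.7 / 60 = 2.337 in².

A_s ≈ 2.34 in²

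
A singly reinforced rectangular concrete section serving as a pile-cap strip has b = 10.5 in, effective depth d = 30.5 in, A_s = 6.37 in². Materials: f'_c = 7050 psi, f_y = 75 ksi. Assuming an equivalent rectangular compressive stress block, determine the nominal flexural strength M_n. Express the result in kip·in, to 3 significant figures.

T = A_s f_y = 6.37 × 75 = 477.75 kips.
a = T/(0.85 f'_c b) = 477.75/(0.85 × 7.05 × 10.5) = 7.593 in.
M_n = T(d − a/2) = 477.75 × (30.5 − 3.7965) = 12757.6 kip·in.

M_n ≈ 12800 kip·in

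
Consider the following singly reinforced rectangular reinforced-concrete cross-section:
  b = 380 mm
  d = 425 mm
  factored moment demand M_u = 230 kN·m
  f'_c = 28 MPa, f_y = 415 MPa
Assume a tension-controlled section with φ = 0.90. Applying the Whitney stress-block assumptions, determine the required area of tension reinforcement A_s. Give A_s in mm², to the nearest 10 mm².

M_n = M_u/φ = 230/0.90 = 255.556 kN·m.
With M_n = 0.85 f'_c a b (d − a/2), solve the quadratic for a:
a = d − √(d² − 2M_n/(0.85 f'_c b)) = 425 − √(425² − 2 × 255.556×10⁶/(0.85 × 28 × 380)) = 72.71 mm.
A_s = 0.85 f'_c a b / f_y = 0.85 × 28 × 72.71 × 380 / 415 = 1584.6 mm².

A_s ≈ 1580 mm²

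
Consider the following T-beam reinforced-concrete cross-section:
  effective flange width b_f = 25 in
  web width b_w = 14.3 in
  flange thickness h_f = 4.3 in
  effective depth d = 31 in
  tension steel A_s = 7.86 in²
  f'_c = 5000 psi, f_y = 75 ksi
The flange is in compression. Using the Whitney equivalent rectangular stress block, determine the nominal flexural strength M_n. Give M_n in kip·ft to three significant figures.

Tension: T = A_s f_y = 7.86 × 75 = 589.5 kips.
Try a within the flange: a = T/(0.85 f'_c b_f) = 589.5/(0.85 × 5 × 25) = 5.548 in.
a = 5.548 > h_f = 4.3 in: the block extends into the web. Split into flange-overhang and web parts.
C_f = 0.85 f'_c (b_f − b_w) h_f = 0.85 × 5 × (25 − 14.3) × 4.3 = 195.5 kips.
Remaining web compression depth: a_w = (T − C_f)/(0.85 f'_c b_w) = (589.5 − 195.5)/(0.85 × 5 × 14.3) = 6.483 in.
M_n = C_f(d − h_f/2) + (T − C_f)(d − a_w/2) = 195.5 × (31 − 2.15) + 394 × (31 − 3.2415) = 5640.2 + 10936.8 = 16577.0 kip·in.
M_n = 16577.0/12 = 1381.42 kip·ft.

M_n ≈ 1380 kip·ft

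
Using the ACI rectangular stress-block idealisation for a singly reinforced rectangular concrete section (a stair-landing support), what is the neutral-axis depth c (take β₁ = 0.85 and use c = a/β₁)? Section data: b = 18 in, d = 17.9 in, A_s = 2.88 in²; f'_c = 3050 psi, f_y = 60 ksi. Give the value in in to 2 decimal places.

c ≈ 4.36 in

T = A_s f_y = 2.88 × 60 = 172.8 kips.
a = T/(0.85 f'_c b) = 172.8/(0.85 × 3.05 × 18) = 3.7030 in.
With β₁ = 0.85, c = a/β₁ = 3.7030/0.85 = 4.36 in.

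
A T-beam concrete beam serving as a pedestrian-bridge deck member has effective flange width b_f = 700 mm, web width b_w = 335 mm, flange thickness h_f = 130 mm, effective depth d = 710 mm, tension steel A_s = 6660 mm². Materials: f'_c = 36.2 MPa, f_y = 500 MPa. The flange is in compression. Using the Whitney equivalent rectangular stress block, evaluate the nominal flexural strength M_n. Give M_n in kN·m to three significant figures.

M_n ≈ 2100 kN·m

Tension: T = A_s f_y = 6660 × 500 = 3330000 N.
Try a within the flange: a = T/(0.85 f'_c b_f) = 3330000/(0.85 × 36.2 × 700) = 154.60 mm.
a = 154.60 > h_f = 130 mm: the block extends into the web. Split into flange-overhang and web parts.
C_f = 0.85 f'_c (b_f − b_w) h_f = 0.85 × 36.2 × (700 − 335) × 130 = 1460037 N.
Remaining web compression depth: a_w = (T − C_f)/(0.85 f'_c b_w) = (3330000 − 1460037)/(0.85 × 36.2 × 335) = 181.41 mm.
M_n = C_f(d − h_f/2) + (T − C_f)(d − a_w/2) = 1460037 × (710 − 65) + 1869963 × (710 − 90.705) = 941.72 + 1158.06 = 2099.78 × 10⁶ N·mm.
M_n = 2099.78 kN·m.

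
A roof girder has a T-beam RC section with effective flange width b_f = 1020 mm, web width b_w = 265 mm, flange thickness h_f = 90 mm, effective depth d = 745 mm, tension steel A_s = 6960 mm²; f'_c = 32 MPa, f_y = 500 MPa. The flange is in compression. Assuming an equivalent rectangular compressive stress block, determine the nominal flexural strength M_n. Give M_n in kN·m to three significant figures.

M_n ≈ 2320 kN·m

Tension: T = A_s f_y = 6960 × 500 = 3480000 N.
Try a within the flange: a = T/(0.85 f'_c b_f) = 3480000/(0.85 × 32 × 1020) = 125.43 mm.
a = 125.43 > h_f = 90 mm: the block extends into the web. Split into flange-overhang and web parts.
C_f = 0.85 f'_c (b_f − b_w) h_f = 0.85 × 32 × (1020 − 265) × 90 = 1848240 N.
Remaining web compression depth: a_w = (T − C_f)/(0.85 f'_c b_w) = (3480000 − 1848240)/(0.85 × 32 × 265) = 226.38 mm.
M_n = C_f(d − h_f/2) + (T − C_f)(d − a_w/2) = 1848240 × (745 − 45) + 1631760 × (745 − 113.19) = 1293.77 + 1030.96 = 2324.73 × 10⁶ N·mm.
M_n = 2324.73 kN·m.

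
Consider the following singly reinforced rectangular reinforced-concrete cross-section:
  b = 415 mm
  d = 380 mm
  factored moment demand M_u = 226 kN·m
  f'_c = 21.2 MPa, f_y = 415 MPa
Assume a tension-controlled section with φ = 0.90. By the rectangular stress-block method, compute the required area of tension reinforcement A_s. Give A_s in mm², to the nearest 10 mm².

A_s ≈ 1840 mm²

M_n = M_u/φ = 226/0.90 = 251.111 kN·m.
With M_n = 0.85 f'_c a b (d − a/2), solve the quadratic for a:
a = d − √(d² − 2M_n/(0.85 f'_c b)) = 380 − √(380² − 2 × 251.111×10⁶/(0.85 × 21.2 × 415)) = 102.07 mm.
A_s = 0.85 f'_c a b / f_y = 0.85 × 21.2 × 102.07 × 415 / 415 = 1839.3 mm².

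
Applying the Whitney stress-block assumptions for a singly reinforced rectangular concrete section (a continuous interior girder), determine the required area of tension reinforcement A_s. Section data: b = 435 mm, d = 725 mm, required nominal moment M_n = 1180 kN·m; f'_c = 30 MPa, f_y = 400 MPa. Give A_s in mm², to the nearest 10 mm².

With M_n = 0.85 f'_c a b (d − a/2), solve the quadratic for a:
a = d − √(d² − 2M_n/(0.85 f'_c b)) = 725 − √(725² − 2 × 1180×10⁶/(0.85 × 30 × 435)) = 165.65 mm.
A_s = 0.85 f'_c a b / f_y = 0.85 × 30 × 165.65 × 435 / 400 = 4593.7 mm².

A_s ≈ 4590 mm²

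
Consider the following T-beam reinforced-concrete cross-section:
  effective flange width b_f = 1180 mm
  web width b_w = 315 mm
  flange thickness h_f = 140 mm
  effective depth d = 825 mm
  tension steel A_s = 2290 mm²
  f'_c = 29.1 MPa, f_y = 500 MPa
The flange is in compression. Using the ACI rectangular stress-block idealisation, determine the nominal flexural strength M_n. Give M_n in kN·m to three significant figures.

M_n ≈ 922 kN·m

Tension: T = A_s f_y = 2290 × 500 = 1145000 N.
Try a within the flange: a = T/(0.85 f'_c b_f) = 1145000/(0.85 × 29.1 × 1180) = 39.23 mm.
Since a = 39.23 ≤ h_f = 140 mm, the stress block lies entirely in the flange; analyse as a rectangular beam of width b_f.
M_n = T(d − a/2) = 1145000 × (825 − 19.615) = 922.17 × 10⁶ N·mm.
M_n = 922.17 kN·m.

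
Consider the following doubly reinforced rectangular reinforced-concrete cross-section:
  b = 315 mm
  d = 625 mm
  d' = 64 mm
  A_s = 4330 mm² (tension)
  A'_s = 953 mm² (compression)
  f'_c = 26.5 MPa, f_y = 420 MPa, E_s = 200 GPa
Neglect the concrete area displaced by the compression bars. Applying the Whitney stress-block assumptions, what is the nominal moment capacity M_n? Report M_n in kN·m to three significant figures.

Assume both tension and compression steel yield.
Net tension couple steel: A_s − A'_s = 3377 mm².
a = (A_s − A'_s) f_y / (0.85 f'_c b) = 1418340/(0.85 × 26.5 × 315) = 199.90 mm.
c = a/β₁ = 199.90/0.85 = 235.18 mm; ε'_s = 0.003(c − d')/c = 0.0022 ≥ f_y/E_s = 0.0021, so compression steel does yield.
M_n = (A_s − A'_s) f_y (d − a/2) + A'_s f_y (d − d') = [1418340 × (625 − 99.95) + 400260 × (625 − 64)] × 10⁻⁶ = 744.70 + 224.55 = 969.25 kN·m.

M_n ≈ 969 kN·m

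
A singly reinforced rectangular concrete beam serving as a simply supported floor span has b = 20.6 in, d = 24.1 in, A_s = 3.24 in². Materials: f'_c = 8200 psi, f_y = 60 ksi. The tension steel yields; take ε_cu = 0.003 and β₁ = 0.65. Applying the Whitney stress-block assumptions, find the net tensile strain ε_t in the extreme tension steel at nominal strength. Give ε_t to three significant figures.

a = A_s f_y/(0.85 f'_c b) = 1.354 in.
β₁ = 0.65, so c = a/β₁ = 1.354/0.65 = 2.083 in.
From the linear strain diagram with ε_cu = 0.003: ε_t = 0.003 (d − c)/c = 0.003 × (24.1 − 2.083)/2.083 = 0.0317.
Since ε_t ≥ 0.005, the section is tension-controlled.

ε_t ≈ 0.0317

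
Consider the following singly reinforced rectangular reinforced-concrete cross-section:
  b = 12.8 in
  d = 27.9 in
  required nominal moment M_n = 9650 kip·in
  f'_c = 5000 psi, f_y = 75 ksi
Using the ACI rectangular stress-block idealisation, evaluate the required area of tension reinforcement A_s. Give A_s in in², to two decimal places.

From M_n = 0.85 f'_c a b (d − a/2):
a = d − √(d² − 2M_n/(0.85 f'_c b)) = 27.9 − √(27.9² − 2 × 9650/(0.85 × 5 × 12.8)) = 7.318 in.
A_s = 0.85 f'_c a b / f_y = 0.85 × 5 × 7.318 × 12.8 / 75 = 5.308 in².

A_s ≈ 5.31 in²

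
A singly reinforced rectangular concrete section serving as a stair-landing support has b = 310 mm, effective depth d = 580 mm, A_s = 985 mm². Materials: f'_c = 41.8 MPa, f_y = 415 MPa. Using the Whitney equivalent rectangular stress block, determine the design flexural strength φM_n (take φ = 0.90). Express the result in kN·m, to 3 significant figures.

φM_n ≈ 207 kN·m

T = A_s f_y = 985 × 415 = 408775 N = 408.775 kN.
From C = T: a = T/(0.85 f'_c b) = 408775/(0.85 × 41.8 × 310) = 37.11 mm.
M_n = T(d − a/2) = 408.775 kN × (580 − 18.555) mm = 229.50 kN·m.
φM_n = 0.90 × 229.50 = 206.55 kN·m.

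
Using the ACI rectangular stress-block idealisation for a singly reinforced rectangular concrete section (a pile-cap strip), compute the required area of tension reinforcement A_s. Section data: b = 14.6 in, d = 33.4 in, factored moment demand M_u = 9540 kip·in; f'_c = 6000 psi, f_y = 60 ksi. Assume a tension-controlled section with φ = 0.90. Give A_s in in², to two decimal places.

M_n = M_u/φ = 9540/0.90 = 10600 kip·in.
From M_n = 0.85 f'_c a b (d − a/2):
a = d − √(d² − 2M_n/(0.85 f'_c b)) = 33.4 − √(33.4² − 2 × 10600/(0.85 × 6 × 14.6)) = 4.576 in.
A_s = 0.85 f'_c a b / f_y = 0.85 × 6 × 4.576 × 14.6 / 60 = 5.679 in².

A_s ≈ 5.68 in²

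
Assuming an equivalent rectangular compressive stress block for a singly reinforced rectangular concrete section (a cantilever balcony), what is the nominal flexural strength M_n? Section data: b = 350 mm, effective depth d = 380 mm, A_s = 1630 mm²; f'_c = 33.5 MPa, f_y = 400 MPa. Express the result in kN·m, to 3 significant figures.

M_n ≈ 226 kN·m

T = A_s f_y = 1630 × 400 = 652000 N = 652 kN.
From C = T: a = T/(0.85 f'_c b) = 652000/(0.85 × 33.5 × 350) = 65.42 mm.
M_n = T(d − a/2) = 652 kN × (380 − 32.71) mm = 226.43 kN·m.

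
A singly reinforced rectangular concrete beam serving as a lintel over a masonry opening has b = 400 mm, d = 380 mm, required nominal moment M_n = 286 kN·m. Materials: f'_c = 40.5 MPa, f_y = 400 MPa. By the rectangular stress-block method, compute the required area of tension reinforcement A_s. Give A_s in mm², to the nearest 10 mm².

With M_n = 0.85 f'_c a b (d − a/2), solve the quadratic for a:
a = d − √(d² − 2M_n/(0.85 f'_c b)) = 380 − √(380² − 2 × 286×10⁶/(0.85 × 40.5 × 400)) = 59.28 mm.
A_s = 0.85 f'_c a b / f_y = 0.85 × 40.5 × 59.28 × 400 / 400 = 2040.7 mm².

A_s ≈ 2040 mm²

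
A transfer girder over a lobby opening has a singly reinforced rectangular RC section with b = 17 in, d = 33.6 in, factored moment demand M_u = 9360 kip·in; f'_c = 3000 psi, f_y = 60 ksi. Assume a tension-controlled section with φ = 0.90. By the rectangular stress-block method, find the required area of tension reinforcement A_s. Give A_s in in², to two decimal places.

A_s ≈ 5.87 in²

M_n = M_u/φ = 9360/0.90 = 10400 kip·in.
From M_n = 0.85 f'_c a b (d − a/2):
a = d − √(d² − 2M_n/(0.85 f'_c b)) = 33.6 − √(33.6² − 2 × 10400/(0.85 × 3 × 17)) = 8.122 in.
A_s = 0.85 f'_c a b / f_y = 0.85 × 3 × 8.122 × 17 / 60 = 5.868 in².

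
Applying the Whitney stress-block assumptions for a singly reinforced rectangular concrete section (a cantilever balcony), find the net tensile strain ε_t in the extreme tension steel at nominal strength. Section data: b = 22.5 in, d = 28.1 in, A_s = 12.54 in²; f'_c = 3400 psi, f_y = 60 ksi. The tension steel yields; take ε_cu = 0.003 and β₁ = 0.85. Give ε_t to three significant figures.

a = A_s f_y/(0.85 f'_c b) = 11.571 in.
β₁ = 0.85, so c = a/β₁ = 11.571/0.85 = 13.613 in.
From the linear strain diagram with ε_cu = 0.003: ε_t = 0.003 (d − c)/c = 0.003 × (28.1 − 13.613)/13.613 = 0.00319.
ε_t < 0.004 — the section is over-reinforced for flexure under ACI limits.

ε_t ≈ 0.00319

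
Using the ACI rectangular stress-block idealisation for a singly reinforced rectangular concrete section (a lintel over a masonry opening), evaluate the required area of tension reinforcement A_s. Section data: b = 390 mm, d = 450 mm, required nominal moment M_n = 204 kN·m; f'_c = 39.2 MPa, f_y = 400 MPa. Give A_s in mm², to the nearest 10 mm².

With M_n = 0.85 f'_c a b (d − a/2), solve the quadratic for a:
a = d − √(d² − 2M_n/(0.85 f'_c b)) = 450 − √(450² − 2 × 204×10⁶/(0.85 × 39.2 × 390)) = 36.35 mm.
A_s = 0.85 f'_c a b / f_y = 0.85 × 39.2 × 36.35 × 390 / 400 = 1180.9 mm².

A_s ≈ 1180 mm²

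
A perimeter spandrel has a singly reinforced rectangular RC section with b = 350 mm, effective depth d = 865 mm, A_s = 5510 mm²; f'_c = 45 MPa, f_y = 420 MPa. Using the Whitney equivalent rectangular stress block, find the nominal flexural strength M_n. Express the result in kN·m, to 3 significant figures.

M_n ≈ 1800 kN·m

T = A_s f_y = 5510 × 420 = 2314200 N = 2314.2 kN.
From C = T: a = T/(0.85 f'_c b) = 2314200/(0.85 × 45 × 350) = 172.86 mm.
M_n = T(d − a/2) = 2314.2 kN × (865 − 86.43) mm = 1801.77 kN·m.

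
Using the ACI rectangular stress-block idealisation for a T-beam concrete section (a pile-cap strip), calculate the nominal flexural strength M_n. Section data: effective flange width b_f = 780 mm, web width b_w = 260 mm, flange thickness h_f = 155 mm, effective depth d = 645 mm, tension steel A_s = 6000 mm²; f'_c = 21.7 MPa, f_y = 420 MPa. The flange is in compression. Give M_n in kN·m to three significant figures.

Tension: T = A_s f_y = 6000 × 420 = 2520000 N.
Try a within the flange: a = T/(0.85 f'_c b_f) = 2520000/(0.85 × 21.7 × 780) = 175.16 mm.
a = 175.16 > h_f = 155 mm: the block extends into the web. Split into flange-overhang and web parts.
C_f = 0.85 f'_c (b_f − b_w) h_f = 0.85 × 21.7 × (780 − 260) × 155 = 1486667 N.
Remaining web compression depth: a_w = (T − C_f)/(0.85 f'_c b_w) = (2520000 − 1486667)/(0.85 × 21.7 × 260) = 215.47 mm.
M_n = C_f(d − h_f/2) + (T − C_f)(d − a_w/2) = 1486667 × (645 − 77.5) + 1033333 × (645 − 107.735) = 843.68 + 555.17 = 1398.85 × 10⁶ N·mm.
M_n = 1398.85 kN·m.

M_n ≈ 1400 kN·m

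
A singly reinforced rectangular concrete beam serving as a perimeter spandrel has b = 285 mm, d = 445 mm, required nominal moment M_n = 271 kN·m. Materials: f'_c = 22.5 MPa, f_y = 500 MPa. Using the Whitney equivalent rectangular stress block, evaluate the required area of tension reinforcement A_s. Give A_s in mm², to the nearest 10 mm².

A_s ≈ 1430 mm²

With M_n = 0.85 f'_c a b (d − a/2), solve the quadratic for a:
a = d − √(d² − 2M_n/(0.85 f'_c b)) = 445 − √(445² − 2 × 271×10⁶/(0.85 × 22.5 × 285)) = 131.01 mm.
A_s = 0.85 f'_c a b / f_y = 0.85 × 22.5 × 131.01 × 285 / 500 = 1428.2 mm².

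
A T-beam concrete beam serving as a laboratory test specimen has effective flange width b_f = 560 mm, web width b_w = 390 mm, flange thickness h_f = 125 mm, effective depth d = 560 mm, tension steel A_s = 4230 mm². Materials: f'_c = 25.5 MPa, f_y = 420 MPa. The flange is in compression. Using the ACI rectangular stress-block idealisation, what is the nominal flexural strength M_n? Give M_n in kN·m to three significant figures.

M_n ≈ 864 kN·m

Tension: T = A_s f_y = 4230 × 420 = 1776600 N.
Try a within the flange: a = T/(0.85 f'_c b_f) = 1776600/(0.85 × 25.5 × 560) = 146.37 mm.
a = 146.37 > h_f = 125 mm: the block extends into the web. Split into flange-overhang and web parts.
C_f = 0.85 f'_c (b_f − b_w) h_f = 0.85 × 25.5 × (560 − 390) × 125 = 460594 N.
Remaining web compression depth: a_w = (T − C_f)/(0.85 f'_c b_w) = (1776600 − 460594)/(0.85 × 25.5 × 390) = 155.68 mm.
M_n = C_f(d − h_f/2) + (T − C_f)(d − a_w/2) = 460594 × (560 − 62.5) + 1316006 × (560 − 77.84) = 229.15 + 634.53 = 863.68 × 10⁶ N·mm.
M_n = 863.68 kN·m.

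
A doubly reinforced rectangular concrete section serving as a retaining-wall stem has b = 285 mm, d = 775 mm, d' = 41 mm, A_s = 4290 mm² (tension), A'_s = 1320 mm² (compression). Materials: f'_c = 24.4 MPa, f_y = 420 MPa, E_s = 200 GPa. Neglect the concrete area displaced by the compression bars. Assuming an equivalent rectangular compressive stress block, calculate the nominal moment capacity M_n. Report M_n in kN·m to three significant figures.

Assume both tension and compression steel yield.
Net tension couple steel: A_s − A'_s = 2970 mm².
a = (A_s − A'_s) f_y / (0.85 f'_c b) = 1247400/(0.85 × 24.4 × 285) = 211.03 mm.
c = a/β₁ = 211.03/0.85 = 248.27 mm; ε'_s = 0.003(c − d')/c = 0.0025 ≥ f_y/E_s = 0.0021, so compression steel does yield.
M_n = (A_s − A'_s) f_y (d − a/2) + A'_s f_y (d − d') = [1247400 × (775 − 105.515) + 554400 × (775 − 41)] × 10⁻⁶ = 835.12 + 406.93 = 1242.05 kN·m.

M_n ≈ 1240 kN·m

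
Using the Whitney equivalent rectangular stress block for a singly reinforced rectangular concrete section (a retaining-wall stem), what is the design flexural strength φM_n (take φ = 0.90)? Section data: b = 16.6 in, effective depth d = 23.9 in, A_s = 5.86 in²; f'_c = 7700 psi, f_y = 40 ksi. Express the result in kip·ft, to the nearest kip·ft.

T = A_s f_y = 5.86 × 40 = 234.4 kips.
a = T/(0.85 f'_c b) = 234.4/(0.85 × 7.7 × 16.6) = 2.157 in.
M_n = T(d − a/2) = 234.4 × (23.9 − 1.0785) = 5349.4 kip·in = 5349.4/12 = 445.78 kip·ft.
φM_n = 0.90 × 445.78 = 401.20 kip·ft.

φM_n ≈ 401 kip·ft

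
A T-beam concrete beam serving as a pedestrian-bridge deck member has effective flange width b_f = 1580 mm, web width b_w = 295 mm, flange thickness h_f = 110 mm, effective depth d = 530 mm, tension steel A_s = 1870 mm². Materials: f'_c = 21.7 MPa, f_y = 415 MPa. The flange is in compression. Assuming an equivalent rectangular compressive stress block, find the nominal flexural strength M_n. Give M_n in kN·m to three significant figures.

Tension: T = A_s f_y = 1870 × 415 = 776050 N.
Try a within the flange: a = T/(0.85 f'_c b_f) = 776050/(0.85 × 21.7 × 1580) = 26.63 mm.
Since a = 26.63 ≤ h_f = 110 mm, the stress block lies entirely in the flange; analyse as a rectangular beam of width b_f.
M_n = T(d − a/2) = 776050 × (530 − 13.315) = 400.97 × 10⁶ N·mm.
M_n = 400.97 kN·m.

M_n ≈ 401 kN·m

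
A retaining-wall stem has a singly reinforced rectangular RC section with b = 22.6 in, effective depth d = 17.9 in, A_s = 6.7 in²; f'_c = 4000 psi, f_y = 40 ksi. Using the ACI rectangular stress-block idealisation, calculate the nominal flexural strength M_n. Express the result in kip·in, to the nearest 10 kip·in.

M_n ≈ 4330 kip·in

T = A_s f_y = 6.7 × 40 = 268 kips.
a = T/(0.85 f'_c b) = 268/(0.85 × 4 × 22.6) = 3.488 in.
M_n = T(d − a/2) = 268 × (17.9 − 1.744) = 4329.8 kip·in.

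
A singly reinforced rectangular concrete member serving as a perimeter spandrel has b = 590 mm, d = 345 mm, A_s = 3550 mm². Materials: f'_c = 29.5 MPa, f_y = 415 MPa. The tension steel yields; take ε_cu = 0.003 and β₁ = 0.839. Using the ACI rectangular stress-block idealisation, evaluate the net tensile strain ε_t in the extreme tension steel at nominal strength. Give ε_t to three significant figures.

ε_t ≈ 0.00572

a = A_s f_y/(0.85 f'_c b) = 99.58 mm.
β₁ = 0.839, so c = a/β₁ = 99.58/0.839 = 118.69 mm.
From the linear strain diagram with ε_cu = 0.003: ε_t = 0.003 (d − c)/c = 0.003 × (345 − 118.69)/118.69 = 0.00572.
Since ε_t ≥ 0.005, the section is tension-controlled.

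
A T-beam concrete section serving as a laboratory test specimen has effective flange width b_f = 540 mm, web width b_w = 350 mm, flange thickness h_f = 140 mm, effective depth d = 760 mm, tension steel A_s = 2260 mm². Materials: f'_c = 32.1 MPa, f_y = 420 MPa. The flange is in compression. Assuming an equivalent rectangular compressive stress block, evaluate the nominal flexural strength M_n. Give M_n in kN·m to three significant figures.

M_n ≈ 691 kN·m

Tension: T = A_s f_y = 2260 × 420 = 949200 N.
Try a within the flange: a = T/(0.85 f'_c b_f) = 949200/(0.85 × 32.1 × 540) = 64.42 mm.
Since a = 64.42 ≤ h_f = 140 mm, the stress block lies entirely in the flange; analyse as a rectangular beam of width b_f.
M_n = T(d − a/2) = 949200 × (760 − 32.21) = 690.82 × 10⁶ N·mm.
M_n = 690.82 kN·m.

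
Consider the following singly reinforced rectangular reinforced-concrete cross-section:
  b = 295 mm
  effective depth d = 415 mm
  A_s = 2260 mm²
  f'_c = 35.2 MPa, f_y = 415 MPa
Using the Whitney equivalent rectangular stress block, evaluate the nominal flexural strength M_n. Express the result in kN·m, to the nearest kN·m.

M_n ≈ 339 kN·m

T = A_s f_y = 2260 × 415 = 937900 N = 937.9 kN.
From C = T: a = T/(0.85 f'_c b) = 937900/(0.85 × 35.2 × 295) = 106.26 mm.
M_n = T(d − a/2) = 937.9 kN × (415 − 53.13) mm = 339.40 kN·m.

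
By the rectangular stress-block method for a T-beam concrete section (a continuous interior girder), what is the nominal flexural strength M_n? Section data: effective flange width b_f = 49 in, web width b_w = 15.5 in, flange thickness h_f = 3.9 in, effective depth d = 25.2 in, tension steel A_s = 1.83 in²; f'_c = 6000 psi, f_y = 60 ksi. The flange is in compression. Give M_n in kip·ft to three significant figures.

Tension: T = A_s f_y = 1.83 × 60 = 109.8 kips.
Try a within the flange: a = T/(0.85 f'_c b_f) = 109.8/(0.85 × 6 × 49) = 0.439 in.
Since a = 0.439 ≤ h_f = 3.9 in, the stress block lies entirely in the flange; analyse as a rectangular beam of width b_f.
M_n = T(d − a/2) = 109.8 × (25.2 − 0.2195) = 2742.9 kip·in.
M_n = 2742.9/12 = 228.58 kip·ft.

M_n ≈ 229 kip·ft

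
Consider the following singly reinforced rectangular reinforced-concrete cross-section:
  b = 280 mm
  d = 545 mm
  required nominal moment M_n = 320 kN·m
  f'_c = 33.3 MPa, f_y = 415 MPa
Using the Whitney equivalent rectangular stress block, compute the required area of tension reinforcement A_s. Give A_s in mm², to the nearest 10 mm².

A_s ≈ 1530 mm²

With M_n = 0.85 f'_c a b (d − a/2), solve the quadratic for a:
a = d − √(d² − 2M_n/(0.85 f'_c b)) = 545 − √(545² − 2 × 320×10⁶/(0.85 × 33.3 × 280)) = 79.95 mm.
A_s = 0.85 f'_c a b / f_y = 0.85 × 33.3 × 79.95 × 280 / 415 = 1526.8 mm².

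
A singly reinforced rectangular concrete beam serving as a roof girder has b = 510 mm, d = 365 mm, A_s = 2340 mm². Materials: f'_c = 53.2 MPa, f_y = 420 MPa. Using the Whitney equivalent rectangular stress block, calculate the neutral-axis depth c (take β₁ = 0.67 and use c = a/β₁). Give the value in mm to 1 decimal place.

c ≈ 63.6 mm

T = A_s f_y = 2340 × 420 = 982800 N = 982.8 kN.
Setting C = 0.85 f'_c a b equal to T: a = 982800/(0.85 × 53.2 × 510) = 42.615 mm.
With β₁ = 0.67, c = a/β₁ = 42.615/0.67 = 63.6 mm.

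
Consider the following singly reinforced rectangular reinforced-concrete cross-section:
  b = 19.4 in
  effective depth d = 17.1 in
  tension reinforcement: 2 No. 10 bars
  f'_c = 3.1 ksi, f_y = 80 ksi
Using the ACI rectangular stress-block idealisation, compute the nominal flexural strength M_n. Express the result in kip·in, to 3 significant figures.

A_s = 2 × 1.27 = 2.54 in².
T = A_s f_y = 2.54 × 80 = 203.2 kips.
a = T/(0.85 f'_c b) = 203.2/(0.85 × 3.1 × 19.4) = 3.975 in.
M_n = T(d − a/2) = 203.2 × (17.1 − 1.9875) = 3070.9 kip·in.

M_n ≈ 3070 kip·in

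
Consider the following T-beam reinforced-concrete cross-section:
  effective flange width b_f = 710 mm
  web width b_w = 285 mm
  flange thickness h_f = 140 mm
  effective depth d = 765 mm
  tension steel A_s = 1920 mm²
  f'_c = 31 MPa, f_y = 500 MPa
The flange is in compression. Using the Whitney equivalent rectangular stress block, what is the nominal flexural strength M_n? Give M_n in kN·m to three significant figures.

Tension: T = A_s f_y = 1920 × 500 = 960000 N.
Try a within the flange: a = T/(0.85 f'_c b_f) = 960000/(0.85 × 31 × 710) = 51.31 mm.
Since a = 51.31 ≤ h_f = 140 mm, the stress block lies entirely in the flange; analyse as a rectangular beam of width b_f.
M_n = T(d − a/2) = 960000 × (765 − 25.655) = 709.77 × 10⁶ N·mm.
M_n = 709.77 kN·m.

M_n ≈ 710 kN·m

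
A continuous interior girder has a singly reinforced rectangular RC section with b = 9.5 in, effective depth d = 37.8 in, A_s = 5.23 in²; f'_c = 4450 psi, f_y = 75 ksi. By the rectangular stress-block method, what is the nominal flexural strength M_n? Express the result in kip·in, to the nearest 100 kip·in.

M_n ≈ 12700 kip·in

T = A_s f_y = 5.23 × 75 = 392.25 kips.
a = T/(0.85 f'_c b) = 392.25/(0.85 × 4.45 × 9.5) = 10.916 in.
M_n = T(d − a/2) = 392.25 × (37.8 − 5.458) = 12686.1 kip·in.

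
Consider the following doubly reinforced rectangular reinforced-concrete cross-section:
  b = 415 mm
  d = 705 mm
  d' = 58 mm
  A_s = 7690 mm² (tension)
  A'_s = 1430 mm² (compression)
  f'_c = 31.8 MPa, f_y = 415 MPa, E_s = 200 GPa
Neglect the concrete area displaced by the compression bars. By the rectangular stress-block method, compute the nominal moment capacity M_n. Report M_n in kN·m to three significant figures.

M_n ≈ 1910 kN·m

Assume both tension and compression steel yield.
Net tension couple steel: A_s − A'_s = 6260 mm².
a = (A_s − A'_s) f_y / (0.85 f'_c b) = 2597900/(0.85 × 31.8 × 415) = 231.59 mm.
c = a/β₁ = 231.59/0.823 = 281.40 mm; ε'_s = 0.003(c − d')/c = 0.0024 ≥ f_y/E_s = 0.0021, so compression steel does yield.
M_n = (A_s − A'_s) f_y (d − a/2) + A'_s f_y (d − d') = [2597900 × (705 − 115.795) + 593450 × (705 − 58)] × 10⁻⁶ = 1530.70 + 383.96 = 1914.66 kN·m.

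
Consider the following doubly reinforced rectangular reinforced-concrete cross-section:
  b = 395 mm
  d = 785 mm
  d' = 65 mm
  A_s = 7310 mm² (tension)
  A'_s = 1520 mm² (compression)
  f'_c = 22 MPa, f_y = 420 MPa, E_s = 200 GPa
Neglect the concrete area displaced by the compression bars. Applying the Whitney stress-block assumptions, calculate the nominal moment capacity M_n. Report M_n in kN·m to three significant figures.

Assume both tension and compression steel yield.
Net tension couple steel: A_s − A'_s = 5790 mm².
a = (A_s − A'_s) f_y / (0.85 f'_c b) = 2431800/(0.85 × 22 × 395) = 329.22 mm.
c = a/β₁ = 329.22/0.85 = 387.32 mm; ε'_s = 0.003(c − d')/c = 0.0025 ≥ f_y/E_s = 0.0021, so compression steel does yield.
M_n = (A_s − A'_s) f_y (d − a/2) + A'_s f_y (d − d') = [2431800 × (785 − 164.61) + 638400 × (785 − 65)] × 10⁻⁶ = 1508.66 + 459.65 = 1968.31 kN·m.

M_n ≈ 1970 kN·m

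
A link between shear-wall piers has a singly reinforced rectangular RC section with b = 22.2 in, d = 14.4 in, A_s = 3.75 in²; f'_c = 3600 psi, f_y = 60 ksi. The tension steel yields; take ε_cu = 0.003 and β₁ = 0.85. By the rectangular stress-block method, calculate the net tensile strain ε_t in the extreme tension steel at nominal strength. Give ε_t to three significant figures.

ε_t ≈ 0.00809

a = A_s f_y/(0.85 f'_c b) = 3.312 in.
β₁ = 0.85, so c = a/β₁ = 3.312/0.85 = 3.896 in.
From the linear strain diagram with ε_cu = 0.003: ε_t = 0.003 (d − c)/c = 0.003 × (14.4 − 3.896)/3.896 = 0.00809.
Since ε_t ≥ 0.005, the section is tension-controlled.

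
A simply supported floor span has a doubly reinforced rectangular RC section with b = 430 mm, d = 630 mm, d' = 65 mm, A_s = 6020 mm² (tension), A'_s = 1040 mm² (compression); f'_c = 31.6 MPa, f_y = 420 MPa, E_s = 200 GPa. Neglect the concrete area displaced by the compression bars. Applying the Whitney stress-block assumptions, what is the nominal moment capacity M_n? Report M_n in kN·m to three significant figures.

Assume both tension and compression steel yield.
Net tension couple steel: A_s − A'_s = 4980 mm².
a = (A_s − A'_s) f_y / (0.85 f'_c b) = 2091600/(0.85 × 31.6 × 430) = 181.09 mm.
c = a/β₁ = 181.09/0.824 = 219.77 mm; ε'_s = 0.003(c − d')/c = 0.0021 ≥ f_y/E_s = 0.0021, so compression steel does yield.
M_n = (A_s − A'_s) f_y (d − a/2) + A'_s f_y (d − d') = [2091600 × (630 − 90.545) + 436800 × (630 − 65)] × 10⁻⁶ = 1128.32 + 246.79 = 1375.11 kN·m.

M_n ≈ 1380 kN·m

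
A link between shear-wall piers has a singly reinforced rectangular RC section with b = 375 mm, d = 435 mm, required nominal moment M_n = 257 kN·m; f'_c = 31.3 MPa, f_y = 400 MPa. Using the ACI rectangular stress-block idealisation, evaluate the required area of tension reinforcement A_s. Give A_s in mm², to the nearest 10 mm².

A_s ≈ 1590 mm²

With M_n = 0.85 f'_c a b (d − a/2), solve the quadratic for a:
a = d − √(d² − 2M_n/(0.85 f'_c b)) = 435 − √(435² − 2 × 257×10⁶/(0.85 × 31.3 × 375)) = 63.91 mm.
A_s = 0.85 f'_c a b / f_y = 0.85 × 31.3 × 63.91 × 375 / 400 = 1594.1 mm².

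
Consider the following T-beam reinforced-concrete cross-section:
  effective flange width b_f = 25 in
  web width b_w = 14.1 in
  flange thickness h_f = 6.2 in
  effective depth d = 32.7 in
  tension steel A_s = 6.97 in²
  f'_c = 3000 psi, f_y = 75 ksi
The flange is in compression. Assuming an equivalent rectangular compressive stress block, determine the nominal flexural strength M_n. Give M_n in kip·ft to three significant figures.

M_n ≈ 1240 kip·ft

Tension: T = A_s f_y = 6.97 × 75 = 522.75 kips.
Try a within the flange: a = T/(0.85 f'_c b_f) = 522.75/(0.85 × 3 × 25) = 8.200 in.
a = 8.200 > h_f = 6.2 in: the block extends into the web. Split into flange-overhang and web parts.
C_f = 0.85 f'_c (b_f − b_w) h_f = 0.85 × 3 × (25 − 14.1) × 6.2 = 172.3 kips.
Remaining web compression depth: a_w = (T − C_f)/(0.85 f'_c b_w) = (522.75 − 172.3)/(0.85 × 3 × 14.1) = 9.747 in.
M_n = C_f(d − h_f/2) + (T − C_f)(d − a_w/2) = 172.3 × (32.7 − 3.1) + 350.45 × (32.7 − 4.8735) = 5100.1 + 9751.8 = 14851.9 kip·in.
M_n = 14851.9/12 = 1237.66 kip·ft.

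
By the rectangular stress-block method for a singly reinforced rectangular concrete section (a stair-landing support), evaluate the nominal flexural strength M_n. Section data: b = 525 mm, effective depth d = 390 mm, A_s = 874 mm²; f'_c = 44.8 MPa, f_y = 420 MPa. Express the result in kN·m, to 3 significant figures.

M_n ≈ 140 kN·m

T = A_s f_y = 874 × 420 = 367080 N = 367.08 kN.
From C = T: a = T/(0.85 f'_c b) = 367080/(0.85 × 44.8 × 525) = 18.36 mm.
M_n = T(d − a/2) = 367.08 kN × (390 − 9.18) mm = 139.79 kN·m.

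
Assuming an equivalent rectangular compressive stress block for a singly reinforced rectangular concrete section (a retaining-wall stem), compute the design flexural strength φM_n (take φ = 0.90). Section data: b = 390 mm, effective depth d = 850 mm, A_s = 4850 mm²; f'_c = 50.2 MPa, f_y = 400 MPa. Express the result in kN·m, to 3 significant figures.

T = A_s f_y = 4850 × 400 = 1940000 N = 1940 kN.
From C = T: a = T/(0.85 f'_c b) = 1940000/(0.85 × 50.2 × 390) = 116.58 mm.
M_n = T(d − a/2) = 1940 kN × (850 − 58.29) mm = 1535.92 kN·m.
φM_n = 0.90 × 1535.92 = 1382.33 kN·m.

φM_n ≈ 1380 kN·m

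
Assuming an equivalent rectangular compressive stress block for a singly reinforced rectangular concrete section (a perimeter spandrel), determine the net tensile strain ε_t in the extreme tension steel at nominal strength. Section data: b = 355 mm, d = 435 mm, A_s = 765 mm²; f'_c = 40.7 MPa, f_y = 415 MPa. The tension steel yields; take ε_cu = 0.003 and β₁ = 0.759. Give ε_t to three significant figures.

a = A_s f_y/(0.85 f'_c b) = 25.85 mm.
β₁ = 0.759, so c = a/β₁ = 25.85/0.759 = 34.06 mm.
From the linear strain diagram with ε_cu = 0.003: ε_t = 0.003 (d − c)/c = 0.003 × (435 − 34.06)/34.06 = 0.0353.
Since ε_t ≥ 0.005, the section is tension-controlled.

ε_t ≈ 0.0353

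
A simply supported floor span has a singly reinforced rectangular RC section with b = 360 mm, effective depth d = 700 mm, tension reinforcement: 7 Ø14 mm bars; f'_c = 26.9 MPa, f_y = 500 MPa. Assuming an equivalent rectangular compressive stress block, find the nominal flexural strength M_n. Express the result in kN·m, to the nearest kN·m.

M_n ≈ 360 kN·m

A_s = 7 × 154 = 1078 mm².
T = A_s f_y = 1078 × 500 = 539000 N = 539 kN.
From C = T: a = T/(0.85 f'_c b) = 539000/(0.85 × 26.9 × 360) = 65.48 mm.
M_n = T(d − a/2) = 539 kN × (700 − 32.74) mm = 359.65 kN·m.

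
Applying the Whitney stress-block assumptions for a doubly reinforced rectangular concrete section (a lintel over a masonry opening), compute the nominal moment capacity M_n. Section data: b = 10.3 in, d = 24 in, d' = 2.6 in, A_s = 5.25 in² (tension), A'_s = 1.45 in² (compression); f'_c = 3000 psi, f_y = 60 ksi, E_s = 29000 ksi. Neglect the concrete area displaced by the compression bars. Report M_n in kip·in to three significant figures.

Assume both steels yield.
a = (A_s − A'_s) f_y/(0.85 f'_c b) = (5.25 − 1.45) × 60/(0.85 × 3 × 10.3) = 8.681 in.
c = a/β₁ = 8.681/0.85 = 10.213 in; ε'_s = 0.003(c − d')/c = 0.0022 ≥ ε_y = 0.0021, so the compression steel yields.
M_n = (A_s − A'_s) f_y (d − a/2) + A'_s f_y (d − d') = 228 × (24 − 4.3405) + 87 × (24 − 2.6) = 4482.4 + 1861.8 = 6344.2 kip·in.

M_n ≈ 6340 kip·in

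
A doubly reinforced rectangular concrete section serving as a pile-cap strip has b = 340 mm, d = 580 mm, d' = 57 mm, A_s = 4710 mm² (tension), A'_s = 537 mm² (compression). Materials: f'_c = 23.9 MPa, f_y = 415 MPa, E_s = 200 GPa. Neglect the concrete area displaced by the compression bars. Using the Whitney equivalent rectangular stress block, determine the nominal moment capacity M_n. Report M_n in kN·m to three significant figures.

M_n ≈ 904 kN·m

Assume both tension and compression steel yield.
Net tension couple steel: A_s − A'_s = 4173 mm².
a = (A_s − A'_s) f_y / (0.85 f'_c b) = 1731795/(0.85 × 23.9 × 340) = 250.73 mm.
c = a/β₁ = 250.73/0.85 = 294.98 mm; ε'_s = 0.003(c − d')/c = 0.0024 ≥ f_y/E_s = 0.0021, so compression steel does yield.
M_n = (A_s − A'_s) f_y (d − a/2) + A'_s f_y (d − d') = [1731795 × (580 − 125.365) + 222855 × (580 − 57)] × 10⁻⁶ = 787.33 + 116.55 = 903.88 kN·m.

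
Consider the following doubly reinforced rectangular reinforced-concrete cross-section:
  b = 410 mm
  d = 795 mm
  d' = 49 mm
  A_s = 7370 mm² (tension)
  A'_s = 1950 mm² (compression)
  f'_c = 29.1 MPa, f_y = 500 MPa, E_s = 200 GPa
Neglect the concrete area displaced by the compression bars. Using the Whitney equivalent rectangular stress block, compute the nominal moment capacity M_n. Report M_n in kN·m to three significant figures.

M_n ≈ 2520 kN·m

Assume both tension and compression steel yield.
Net tension couple steel: A_s − A'_s = 5420 mm².
a = (A_s − A'_s) f_y / (0.85 f'_c b) = 2710000/(0.85 × 29.1 × 410) = 267.22 mm.
c = a/β₁ = 267.22/0.842 = 317.36 mm; ε'_s = 0.003(c − d')/c = 0.0025 ≥ f_y/E_s = 0.0025, so compression steel does yield.
M_n = (A_s − A'_s) f_y (d − a/2) + A'_s f_y (d − d') = [2710000 × (795 − 133.61) + 975000 × (795 − 49)] × 10⁻⁶ = 1792.37 + 727.35 = 2519.72 kN·m.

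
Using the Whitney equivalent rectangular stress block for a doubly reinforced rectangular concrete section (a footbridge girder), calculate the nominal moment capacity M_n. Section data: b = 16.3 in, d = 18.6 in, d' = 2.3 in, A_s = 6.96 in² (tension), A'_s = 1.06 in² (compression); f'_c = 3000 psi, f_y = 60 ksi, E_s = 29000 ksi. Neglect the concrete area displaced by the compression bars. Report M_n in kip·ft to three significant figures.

Assume both steels yield.
a = (A_s − A'_s) f_y/(0.85 f'_c b) = (6.96 − 1.06) × 60/(0.85 × 3 × 16.3) = 8.517 in.
c = a/β₁ = 8.517/0.85 = 10.020 in; ε'_s = 0.003(c − d')/c = 0.0023 ≥ ε_y = 0.0021, so the compression steel yields.
M_n = (A_s − A'_s) f_y (d − a/2) + A'_s f_y (d − d') = 354 × (18.6 − 4.2585) + 63.6 × (18.6 − 2.3) = 5076.9 + 1036.7 = 6113.6 kip·in = 6113.6/12 = 509.47 kip·ft.

M_n ≈ 509 kip·ft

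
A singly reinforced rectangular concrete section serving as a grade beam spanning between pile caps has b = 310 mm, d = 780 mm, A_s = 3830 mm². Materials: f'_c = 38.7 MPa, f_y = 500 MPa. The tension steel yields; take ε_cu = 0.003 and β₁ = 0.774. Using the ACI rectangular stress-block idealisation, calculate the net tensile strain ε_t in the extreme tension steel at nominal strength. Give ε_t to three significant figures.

ε_t ≈ 0.00664

a = A_s f_y/(0.85 f'_c b) = 187.79 mm.
β₁ = 0.774, so c = a/β₁ = 187.79/0.774 = 242.62 mm.
From the linear strain diagram with ε_cu = 0.003: ε_t = 0.003 (d − c)/c = 0.003 × (780 − 242.62)/242.62 = 0.00664.
Since ε_t ≥ 0.005, the section is tension-controlled.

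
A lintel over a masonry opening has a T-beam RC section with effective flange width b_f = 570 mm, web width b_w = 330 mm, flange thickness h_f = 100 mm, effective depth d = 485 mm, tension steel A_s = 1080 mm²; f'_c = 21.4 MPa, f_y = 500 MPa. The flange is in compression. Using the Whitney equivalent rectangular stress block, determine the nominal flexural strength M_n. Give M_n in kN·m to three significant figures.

M_n ≈ 248 kN·m

Tension: T = A_s f_y = 1080 × 500 = 540000 N.
Try a within the flange: a = T/(0.85 f'_c b_f) = 540000/(0.85 × 21.4 × 570) = 52.08 mm.
Since a = 52.08 ≤ h_f = 100 mm, the stress block lies entirely in the flange; analyse as a rectangular beam of width b_f.
M_n = T(d − a/2) = 540000 × (485 − 26.04) = 247.84 × 10⁶ N·mm.
M_n = 247.84 kN·m.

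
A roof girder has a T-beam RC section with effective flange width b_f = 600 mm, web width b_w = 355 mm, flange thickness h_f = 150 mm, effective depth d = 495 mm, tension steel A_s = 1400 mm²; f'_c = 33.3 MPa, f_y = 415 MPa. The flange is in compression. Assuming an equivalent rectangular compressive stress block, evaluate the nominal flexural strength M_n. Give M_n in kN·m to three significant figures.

Tension: T = A_s f_y = 1400 × 415 = 581000 N.
Try a within the flange: a = T/(0.85 f'_c b_f) = 581000/(0.85 × 33.3 × 600) = 34.21 mm.
Since a = 34.21 ≤ h_f = 150 mm, the stress block lies entirely in the flange; analyse as a rectangular beam of width b_f.
M_n = T(d − a/2) = 581000 × (495 − 17.105) = 277.66 × 10⁶ N·mm.
M_n = 277.66 kN·m.

M_n ≈ 278 kN·m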